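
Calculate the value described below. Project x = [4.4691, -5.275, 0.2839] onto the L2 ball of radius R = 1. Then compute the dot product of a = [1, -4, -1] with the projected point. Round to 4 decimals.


Step 1: Compute ||x|| (intermediates to 6 decimals).
||x|| = sqrt(4.4691^2 + (-5.275)^2 + 0.2839^2) = 6.919471
Step 2: Project.
Since ||x|| > R, scale = R/||x|| = 1/6.919471 = 0.14452, proj(x) = scale * x
proj(x) = [0.645874, -0.762343, 0.041029]
Step 3: Dot product.
a^T * proj(x) = 1*0.645874 - 4*(-0.762343) - 1*0.041029 = 3.6542


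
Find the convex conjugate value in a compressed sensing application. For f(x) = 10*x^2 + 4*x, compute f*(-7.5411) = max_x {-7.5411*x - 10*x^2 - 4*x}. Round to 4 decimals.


f*(y) = sup_x {y*x - a*x^2 - b*x} = sup_x {(y-b)*x - a*x^2}
FOC: (y - b) - 2a*x = 0 => x* = (y - b)/(2a)
x* = (-7.5411 - 4)/(2*10) = -0.5771
f*(-7.5411) = (y-b)^2/(4a) = (-7.5411 - 4)^2/(4*10)
= 133.197/40 = 3.3299


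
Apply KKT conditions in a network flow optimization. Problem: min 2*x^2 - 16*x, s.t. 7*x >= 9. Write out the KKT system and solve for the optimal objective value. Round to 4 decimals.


Step 1: Try lambda = 0 (constraint inactive).
Stationarity: 2*2*x - 16 = 0
x* = 16/(2*2) = 4.0
Check constraint: 7*4.0 = 28.0 >= 9 -- satisfied.
Step 2: Compute optimal value.
f(x*) = 2*4.0^2 - 16*4.0 = -32.0


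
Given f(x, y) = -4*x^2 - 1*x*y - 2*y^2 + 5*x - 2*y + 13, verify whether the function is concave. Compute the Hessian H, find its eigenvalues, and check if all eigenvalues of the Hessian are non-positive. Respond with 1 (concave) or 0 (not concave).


The Hessian of f(x,y) = -4*x^2 - 1*x*y - 2*y^2 + 5*x - 2*y + 13 is:
H = [[-8, -1], [-1, -4]]
Trace = -8 - 4 = -12
Determinant = -8*-4 - (-1)^2 = 31
Discriminant = (-12)^2 - 4*31 = 20.0
Eigenvalues: lambda_1 = -8.2361, lambda_2 = -3.7639
The function is concave.

1


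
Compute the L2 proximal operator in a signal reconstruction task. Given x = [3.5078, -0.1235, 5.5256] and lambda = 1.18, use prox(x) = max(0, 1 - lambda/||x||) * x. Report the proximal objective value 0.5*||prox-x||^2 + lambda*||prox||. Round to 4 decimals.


Step 1: Compute ||x||.
||x|| = 6.5462
Step 2: Compute scaling factor.
scale = max(0, 1 - 1.18/6.5462) = 0.8197
Step 3: prox(x) = [2.8755, -0.1012, 4.5296]
||prox(x)|| = 5.3662
Step 4: Proximal objective.
0.5*||prox-x||^2 = 0.6962
lambda*||prox|| = 6.3321
Total = 7.0283


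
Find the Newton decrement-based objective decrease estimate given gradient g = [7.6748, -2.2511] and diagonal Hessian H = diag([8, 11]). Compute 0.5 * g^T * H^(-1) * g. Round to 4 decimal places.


Step 1: H is diagonal, so H^(-1) * g = [0.9594, -0.2046].
Step 2: g^T H^(-1) g = sum_i g_i^2 / H_ii
  = (7.6748)^2/8 + (-2.2511)^2/11
  = 7.3628 + 0.4607 = 7.8235
Step 3: Objective decrease = 0.5 * g^T H^(-1) g = 3.9117


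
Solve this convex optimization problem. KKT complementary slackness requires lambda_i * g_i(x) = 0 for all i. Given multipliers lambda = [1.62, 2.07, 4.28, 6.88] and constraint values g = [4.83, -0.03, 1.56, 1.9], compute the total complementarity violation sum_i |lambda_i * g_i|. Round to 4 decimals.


KKT complementary slackness check:
lambda_1 * g_1 = 1.62 * 4.83 = 7.8246
lambda_2 * g_2 = 2.07 * -0.03 = -0.0621
lambda_3 * g_3 = 4.28 * 1.56 = 6.6768
lambda_4 * g_4 = 6.88 * 1.9 = 13.072
Total violation = 7.8246 + 0.0621 + 6.6768 + 13.072 = 27.6355


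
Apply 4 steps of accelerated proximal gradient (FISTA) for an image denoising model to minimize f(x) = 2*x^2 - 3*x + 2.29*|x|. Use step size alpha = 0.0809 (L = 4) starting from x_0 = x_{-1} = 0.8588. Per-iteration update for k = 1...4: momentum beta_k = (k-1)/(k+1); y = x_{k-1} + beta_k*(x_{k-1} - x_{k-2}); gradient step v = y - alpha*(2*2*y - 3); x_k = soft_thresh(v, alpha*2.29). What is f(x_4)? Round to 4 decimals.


FISTA on f(x) = 2*x^2 - 3*x + 2.29*|x|
L = 4, alpha = 0.0809
Iteration 1: beta = 0.0, y = 0.8588 + 0.0*(0.8588 - 0.8588) = 0.8588
  grad(y) = 0.4352, v = y - alpha*grad = 0.8236
  prox(v) = soft_thresh(0.8236, 0.1853) = 0.6383
Iteration 2: beta = 0.3333, y = 0.6383 + 0.3333*(0.6383 - 0.8588) = 0.5648
  grad(y) = -0.7406, v = y - alpha*grad = 0.6248
  prox(v) = soft_thresh(0.6248, 0.1853) = 0.4395
Iteration 3: beta = 0.5, y = 0.4395 + 0.5*(0.4395 - 0.6383) = 0.3401
  grad(y) = -1.6397, v = y - alpha*grad = 0.4727
  prox(v) = soft_thresh(0.4727, 0.1853) = 0.2875
Iteration 4: beta = 0.6, y = 0.2875 + 0.6*(0.2875 - 0.4395) = 0.1963
  grad(y) = -2.215, v = y - alpha*grad = 0.3754
  prox(v) = soft_thresh(0.3754, 0.1853) = 0.1902
f(x_4) = 2*0.1902^2 - 3*0.1902 + 2.29*|0.1902| = -0.0627


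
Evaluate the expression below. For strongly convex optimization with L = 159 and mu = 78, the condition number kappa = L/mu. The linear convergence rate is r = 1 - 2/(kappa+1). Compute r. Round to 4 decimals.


Step 1: Compute the condition number.
kappa = L/mu = 159/78 = 2.0385
Step 2: Compute the convergence rate.
r = 1 - 2/(kappa + 1) = 1 - 2*mu/(L + mu) = (L - mu)/(L + mu) = 81/237 = 0.3418


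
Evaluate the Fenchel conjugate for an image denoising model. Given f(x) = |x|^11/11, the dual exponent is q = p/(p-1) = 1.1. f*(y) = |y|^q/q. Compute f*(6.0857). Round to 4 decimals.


The conjugate exponent q satisfies 1/p + 1/q = 1.
p = 11, so q = 11/(11 - 1) = 1.1
|y|^q = 6.0857^1.1 = 7.2902
f*(6.0857) = 7.2902 / 1.1 = 6.6275


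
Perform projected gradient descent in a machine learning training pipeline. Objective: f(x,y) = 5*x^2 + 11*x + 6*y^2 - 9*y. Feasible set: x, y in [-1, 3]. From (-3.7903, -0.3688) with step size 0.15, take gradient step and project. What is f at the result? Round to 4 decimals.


Step 1: Compute gradient at (-3.7903, -0.3688).
grad_x = 2*5*-3.7903 + 11 = -26.903
grad_y = 2*6*-0.3688 - 9 = -13.4256
Step 2: Gradient step.
x_raw = -3.7903 - 0.15*-26.903 = 0.2452
y_raw = -0.3688 - 0.15*-13.4256 = 1.645
Step 3: Project onto [-1, 3].
x_proj = clip(0.2452) = 0.2452
y_proj = clip(1.645) = 1.645
Step 4: Evaluate f.
f(0.2452, 1.645) = 4.4287


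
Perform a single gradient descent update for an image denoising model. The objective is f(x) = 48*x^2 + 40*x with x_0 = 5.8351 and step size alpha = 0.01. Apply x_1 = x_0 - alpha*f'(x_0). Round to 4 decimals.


We compute the gradient at x_0 and apply the update.
f'(x) = 96*x + 40
f'(5.8351) = 96*5.8351 + 40 = 600.1696
x_1 = 5.8351 - 0.01*600.1696 = -0.1666


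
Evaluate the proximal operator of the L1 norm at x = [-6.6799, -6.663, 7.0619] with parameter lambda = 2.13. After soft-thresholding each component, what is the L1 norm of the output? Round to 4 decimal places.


Soft-thresholding with lambda = 2.13:
prox(-6.6799) = sign(-6.6799)*max(|-6.6799| - 2.13, 0) = -4.5499
prox(-6.663) = sign(-6.663)*max(|-6.663| - 2.13, 0) = -4.533
prox(7.0619) = sign(7.0619)*max(|7.0619| - 2.13, 0) = 4.9319
prox(x) = [-4.5499, -4.533, 4.9319]
||prox(x)||_1 = 4.5499 + 4.533 + 4.9319 = 14.0148


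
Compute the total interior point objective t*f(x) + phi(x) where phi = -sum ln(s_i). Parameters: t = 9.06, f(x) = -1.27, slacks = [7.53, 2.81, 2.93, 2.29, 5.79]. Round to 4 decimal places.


Step 1: Compute log-barrier.
ln values: [2.0189, 1.0332, 1.075, 0.8286, 1.7561]
phi = -(2.0189 + 1.0332 + 1.075 + 0.8286 + 1.7561) = -6.7118
Step 2: Compute augmented objective.
t*f(x) = 9.06*-1.27 = -11.5062
Total = -11.5062 - 6.7118 = -18.218


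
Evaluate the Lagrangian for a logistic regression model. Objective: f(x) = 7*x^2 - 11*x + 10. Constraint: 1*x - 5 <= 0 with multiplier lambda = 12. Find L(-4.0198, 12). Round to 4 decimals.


Step 1: Evaluate f(x).
f(-4.0198) = 7*(-4.0198)^2 - 11*(-4.0198) + 10 = 167.3293
Step 2: Evaluate g(x).
g(-4.0198) = 1*-4.0198 - 5 = -9.0198
Step 3: Compute Lagrangian.
L = 167.3293 + 12*-9.0198 = 59.0917


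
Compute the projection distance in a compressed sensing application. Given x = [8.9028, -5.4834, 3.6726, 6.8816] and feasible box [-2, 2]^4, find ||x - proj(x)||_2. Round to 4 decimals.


Project each component onto [-2, 2].
clip(8.9028) = 2.0, clip(-5.4834) = -2.0, clip(3.6726) = 2.0, clip(6.8816) = 2.0
Projection = [2.0, -2.0, 2.0, 2.0]
Squared diffs: [47.6486, 12.1341, 2.7976, 23.83]
Distance = sqrt(86.4103) = 9.2957


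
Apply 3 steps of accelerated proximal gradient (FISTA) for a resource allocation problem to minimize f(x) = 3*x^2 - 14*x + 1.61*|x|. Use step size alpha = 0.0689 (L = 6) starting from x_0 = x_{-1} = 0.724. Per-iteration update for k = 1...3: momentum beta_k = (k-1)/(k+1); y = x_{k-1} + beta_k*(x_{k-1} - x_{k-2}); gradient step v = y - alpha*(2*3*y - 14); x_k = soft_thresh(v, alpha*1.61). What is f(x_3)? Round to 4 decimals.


FISTA on f(x) = 3*x^2 - 14*x + 1.61*|x|
L = 6, alpha = 0.0689
Iteration 1: beta = 0.0, y = 0.724 + 0.0*(0.724 - 0.724) = 0.724
  grad(y) = -9.656, v = y - alpha*grad = 1.3893
  prox(v) = soft_thresh(1.3893, 0.1109) = 1.2784
Iteration 2: beta = 0.3333, y = 1.2784 + 0.3333*(1.2784 - 0.724) = 1.4632
  grad(y) = -5.221, v = y - alpha*grad = 1.8229
  prox(v) = soft_thresh(1.8229, 0.1109) = 1.712
Iteration 3: beta = 0.5, y = 1.712 + 0.5*(1.712 - 1.2784) = 1.9288
  grad(y) = -2.4275, v = y - alpha*grad = 2.096
  prox(v) = soft_thresh(2.096, 0.1109) = 1.9851
f(x_3) = 3*1.9851^2 - 14*1.9851 + 1.61*|1.9851| = -12.7735


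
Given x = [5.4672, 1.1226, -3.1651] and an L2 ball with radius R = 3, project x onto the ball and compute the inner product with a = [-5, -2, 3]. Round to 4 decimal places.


Step 1: Compute ||x|| (intermediates to 6 decimals).
||x|| = sqrt(5.4672^2 + 1.1226^2 + (-3.1651)^2) = 6.416258
Step 2: Project.
Since ||x|| > R, scale = R/||x|| = 3/6.416258 = 0.467562, proj(x) = scale * x
proj(x) = [2.556255, 0.524885, -1.47988]
Step 3: Dot product.
a^T * proj(x) = -5*2.556255 - 2*0.524885 + 3*(-1.47988) = -18.2707


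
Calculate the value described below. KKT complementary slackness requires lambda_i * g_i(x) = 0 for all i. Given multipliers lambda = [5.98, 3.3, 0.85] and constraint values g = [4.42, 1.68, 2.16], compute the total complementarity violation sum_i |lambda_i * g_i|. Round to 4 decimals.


KKT complementary slackness check:
lambda_1 * g_1 = 5.98 * 4.42 = 26.4316
lambda_2 * g_2 = 3.3 * 1.68 = 5.544
lambda_3 * g_3 = 0.85 * 2.16 = 1.836
Total violation = 26.4316 + 5.544 + 1.836 = 33.8116


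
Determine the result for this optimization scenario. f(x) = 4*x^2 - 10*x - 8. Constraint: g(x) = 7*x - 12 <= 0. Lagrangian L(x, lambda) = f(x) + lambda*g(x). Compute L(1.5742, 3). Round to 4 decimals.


Step 1: Evaluate f(x).
f(1.5742) = 4*1.5742^2 - 10*1.5742 - 8 = -13.8296
Step 2: Evaluate g(x).
g(1.5742) = 7*1.5742 - 12 = -0.9806
Step 3: Compute Lagrangian.
L = -13.8296 + 3*-0.9806 = -16.7714


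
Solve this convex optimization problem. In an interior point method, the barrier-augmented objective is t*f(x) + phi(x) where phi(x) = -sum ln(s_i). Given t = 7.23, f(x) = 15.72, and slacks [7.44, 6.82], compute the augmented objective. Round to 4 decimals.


Step 1: Compute log-barrier.
ln values: [2.0069, 1.9199]
phi = -(2.0069 + 1.9199) = -3.9267
Step 2: Compute augmented objective.
t*f(x) = 7.23*15.72 = 113.6556
Total = 113.6556 - 3.9267 = 109.7289


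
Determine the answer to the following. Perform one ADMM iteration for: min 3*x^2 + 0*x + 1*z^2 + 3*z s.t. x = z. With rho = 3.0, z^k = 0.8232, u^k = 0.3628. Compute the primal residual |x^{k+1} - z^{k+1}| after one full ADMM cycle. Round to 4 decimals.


ADMM iteration with rho = 3.0, z^k = 0.8232, u^k = 0.3628
Step 1: x-update.
Minimize 3*x^2 + 0*x + (3.0/2)*(x - 0.8232 + 0.3628)^2
FOC: (2*3 + 3.0)*x = 0 + 3.0*(0.8232 - 0.3628)
x^{k+1} = 0.1535
Step 2: z-update.
Minimize 1*z^2 + 3*z + (3.0/2)*(0.1535 - z + 0.3628)^2
FOC: (2*1 + 3.0)*z = -3 + 3.0*(0.1535 + 0.3628)
z^{k+1} = -0.2902
Step 3: u-update.
u^{k+1} = 0.3628 + 0.1535 + 0.2902 = 0.8065
Step 4: Primal residual = |0.1535 + 0.2902| = 0.4437


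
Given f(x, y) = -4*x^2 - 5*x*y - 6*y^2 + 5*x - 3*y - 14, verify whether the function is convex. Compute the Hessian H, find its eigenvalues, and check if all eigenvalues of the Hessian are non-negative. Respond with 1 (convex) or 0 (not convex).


The Hessian of f(x,y) = -4*x^2 - 5*x*y - 6*y^2 + 5*x - 3*y - 14 is:
H = [[-8, -5], [-5, -12]]
Trace = -8 - 12 = -20
Determinant = -8*-12 - (-5)^2 = 71
Discriminant = (-20)^2 - 4*71 = 116.0
Eigenvalues: lambda_1 = -15.3852, lambda_2 = -4.6148
The function is not convex.

0


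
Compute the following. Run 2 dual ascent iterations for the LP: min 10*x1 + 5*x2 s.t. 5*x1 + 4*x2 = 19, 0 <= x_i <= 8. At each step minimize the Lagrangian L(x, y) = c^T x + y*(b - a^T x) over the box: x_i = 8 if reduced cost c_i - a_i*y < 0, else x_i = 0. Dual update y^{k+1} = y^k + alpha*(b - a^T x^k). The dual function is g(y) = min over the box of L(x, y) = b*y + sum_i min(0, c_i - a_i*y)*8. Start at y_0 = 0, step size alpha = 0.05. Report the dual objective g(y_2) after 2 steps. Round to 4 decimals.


Dual ascent for LP: min 10*x1 + 5*x2, 5*x1 + 4*x2 = 19, 0 <= x_i <= 8
Step 1: y^k = 0.0, reduced costs: (10.0, 5.0)
  x^k = (0.0, 0.0), subgradient = b - a^T x = 19.0
  y^{k+1} = 0.0 + 0.05*19.0 = 0.95
Step 2: y^k = 0.95, reduced costs: (5.25, 1.2)
  x^k = (0.0, 0.0), subgradient = b - a^T x = 19.0
  y^{k+1} = 0.95 + 0.05*19.0 = 1.9
Dual objective at y_2 = 1.9: reduced costs (0.5, -2.6), box minimizer x = (0.0, 8.0)
g(y_2) = b*y + (c1 - a1*y)*x1 + (c2 - a2*y)*x2 = 19*1.9 + 0.5*0.0 + (-2.6)*8.0 = 36.1 + 0.0 - 20.8 = 15.3


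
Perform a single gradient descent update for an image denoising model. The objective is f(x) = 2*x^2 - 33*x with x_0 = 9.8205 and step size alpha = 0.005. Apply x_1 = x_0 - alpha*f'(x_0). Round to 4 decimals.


We compute the gradient at x_0 and apply the update.
f'(x) = 4*x - 33
f'(9.8205) = 4*9.8205 - 33 = 6.282
x_1 = 9.8205 - 0.005*6.282 = 9.7891


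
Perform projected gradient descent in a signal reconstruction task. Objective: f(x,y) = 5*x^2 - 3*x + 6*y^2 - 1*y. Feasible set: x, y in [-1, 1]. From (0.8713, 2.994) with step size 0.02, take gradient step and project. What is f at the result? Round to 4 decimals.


Step 1: Compute gradient at (0.8713, 2.994).
grad_x = 2*5*0.8713 - 3 = 5.713
grad_y = 2*6*2.994 - 1 = 34.928
Step 2: Gradient step.
x_raw = 0.8713 - 0.02*5.713 = 0.757
y_raw = 2.994 - 0.02*34.928 = 2.2954
Step 3: Project onto [-1, 1].
x_proj = clip(0.757) = 0.757
y_proj = clip(2.2954) = 1.0
Step 4: Evaluate f.
f(0.757, 1.0) = 5.5944


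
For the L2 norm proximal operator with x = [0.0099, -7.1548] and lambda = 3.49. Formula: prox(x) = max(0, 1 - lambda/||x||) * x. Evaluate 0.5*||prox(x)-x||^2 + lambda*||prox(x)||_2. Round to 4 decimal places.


Step 1: Compute ||x||.
||x|| = 7.1548
Step 2: Compute scaling factor.
scale = max(0, 1 - 3.49/7.1548) = 0.5122
Step 3: prox(x) = [0.0051, -3.6648]
||prox(x)|| = 3.6648
Step 4: Proximal objective.
0.5*||prox-x||^2 = 6.0901
lambda*||prox|| = 12.7902
Total = 18.8802


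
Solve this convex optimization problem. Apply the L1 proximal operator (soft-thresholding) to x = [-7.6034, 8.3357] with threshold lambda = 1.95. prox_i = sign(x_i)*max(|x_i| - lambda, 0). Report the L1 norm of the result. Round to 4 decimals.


Soft-thresholding with lambda = 1.95:
prox(-7.6034) = sign(-7.6034)*max(|-7.6034| - 1.95, 0) = -5.6534
prox(8.3357) = sign(8.3357)*max(|8.3357| - 1.95, 0) = 6.3857
prox(x) = [-5.6534, 6.3857]
||prox(x)||_1 = 5.6534 + 6.3857 = 12.0391


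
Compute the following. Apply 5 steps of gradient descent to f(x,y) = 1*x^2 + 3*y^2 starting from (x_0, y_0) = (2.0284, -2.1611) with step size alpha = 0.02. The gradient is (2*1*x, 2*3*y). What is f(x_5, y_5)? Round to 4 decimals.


Gradient descent on f(x,y) = 1*x^2 + 3*y^2.
Starting point: (2.0284, -2.1611), alpha = 0.02
Step 1: grad_x = 2*1*2.0284 = 4.0568, grad_y = 2*3*-2.1611 = -12.9666
  x_1 = 2.0284 - 0.02*4.0568 = 1.9473
  y_1 = -2.1611 - 0.02*-12.9666 = -1.9018
Step 2: grad_x = 2*1*1.9473 = 3.8945, grad_y = 2*3*-1.9018 = -11.4106
  x_2 = 1.9473 - 0.02*3.8945 = 1.8694
  y_2 = -1.9018 - 0.02*-11.4106 = -1.6736
Step 3: grad_x = 2*1*1.8694 = 3.7387, grad_y = 2*3*-1.6736 = -10.0413
  x_3 = 1.8694 - 0.02*3.7387 = 1.7946
  y_3 = -1.6736 - 0.02*-10.0413 = -1.4727
Step 4: grad_x = 2*1*1.7946 = 3.5892, grad_y = 2*3*-1.4727 = -8.8364
  x_4 = 1.7946 - 0.02*3.5892 = 1.7228
  y_4 = -1.4727 - 0.02*-8.8364 = -1.296
Step 5: grad_x = 2*1*1.7228 = 3.4456, grad_y = 2*3*-1.296 = -7.776
  x_5 = 1.7228 - 0.02*3.4456 = 1.6539
  y_5 = -1.296 - 0.02*-7.776 = -1.1405
f(1.6539, -1.1405) = 1*1.6539^2 + 3*(-1.1405)^2 = 6.6375


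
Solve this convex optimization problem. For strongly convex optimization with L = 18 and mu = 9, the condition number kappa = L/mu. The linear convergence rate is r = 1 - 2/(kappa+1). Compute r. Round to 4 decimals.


Step 1: Compute the condition number.
kappa = L/mu = 18/9 = 2.0
Step 2: Compute the convergence rate.
r = 1 - 2/(kappa + 1) = 1 - 2*mu/(L + mu) = (L - mu)/(L + mu) = 9/27 = 0.3333


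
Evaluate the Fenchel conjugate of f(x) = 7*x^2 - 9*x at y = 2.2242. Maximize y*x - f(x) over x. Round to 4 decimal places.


f*(y) = sup_x {y*x - a*x^2 - b*x} = sup_x {(y-b)*x - a*x^2}
FOC: (y - b) - 2a*x = 0 => x* = (y - b)/(2a)
x* = (2.2242 + 9)/(2*7) = 0.8017
f*(2.2242) = (y-b)^2/(4a) = (2.2242 + 9)^2/(4*7)
= 125.9827/28 = 4.4994


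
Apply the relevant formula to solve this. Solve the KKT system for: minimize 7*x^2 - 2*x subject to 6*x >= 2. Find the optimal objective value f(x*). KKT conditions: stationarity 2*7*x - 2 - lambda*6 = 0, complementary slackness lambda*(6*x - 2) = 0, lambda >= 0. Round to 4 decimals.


Step 1: Try lambda = 0 (constraint inactive).
x_unc = 2/(2*7) = 0.1429
Check: 6*0.1429 = 0.8574 < 2 -- violated!
Step 2: Constraint must be active: 6*x = 2
x* = 2/6 = 1/3 = 0.3333 (rounded; the exact value 1/3 is used below)
lambda = (2*7*(1/3) - 2)/6 = 0.4444
Step 3: Compute optimal value.
f(x*) = 7*(1/3)^2 - 2*(1/3) = 0.1111


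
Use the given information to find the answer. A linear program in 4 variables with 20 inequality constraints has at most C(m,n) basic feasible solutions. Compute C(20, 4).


Each vertex corresponds to some choice of n active constraints out of m, so the number of vertices is at most C(m, n) = m! / (n!(m-n)!).
m = 20, n = 4
Numerator: 20 * 19 * 18 * 17
Denominator: 4! = 24
C(20, 4) = 4845


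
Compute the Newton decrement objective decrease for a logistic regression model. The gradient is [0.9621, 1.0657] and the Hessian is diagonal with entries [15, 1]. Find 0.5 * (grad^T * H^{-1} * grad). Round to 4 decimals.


Step 1: H is diagonal, so H^(-1) * g = [0.0641, 1.0657].
Step 2: g^T H^(-1) g = sum_i g_i^2 / H_ii
  = (0.9621)^2/15 + (1.0657)^2/1
  = 0.0617 + 1.1357 = 1.1974
Step 3: Objective decrease = 0.5 * g^T H^(-1) g = 0.5987


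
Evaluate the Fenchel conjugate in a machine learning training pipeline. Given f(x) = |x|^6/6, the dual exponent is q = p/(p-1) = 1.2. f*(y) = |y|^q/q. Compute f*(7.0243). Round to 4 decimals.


The conjugate exponent q satisfies 1/p + 1/q = 1.
p = 6, so q = 6/(6 - 1) = 1.2
|y|^q = 7.0243^1.2 = 10.3735
f*(7.0243) = 10.3735 / 1.2 = 8.6446


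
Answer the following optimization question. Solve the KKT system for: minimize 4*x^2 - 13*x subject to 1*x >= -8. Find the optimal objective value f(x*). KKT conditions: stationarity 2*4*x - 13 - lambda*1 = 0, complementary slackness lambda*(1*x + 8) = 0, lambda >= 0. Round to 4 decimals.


Step 1: Try lambda = 0 (constraint inactive).
Stationarity: 2*4*x - 13 = 0
x* = 13/(2*4) = 1.625
Check constraint: 1*1.625 = 1.625 >= -8 -- satisfied.
Step 2: Compute optimal value.
f(x*) = 4*1.625^2 - 13*1.625 = -10.5625


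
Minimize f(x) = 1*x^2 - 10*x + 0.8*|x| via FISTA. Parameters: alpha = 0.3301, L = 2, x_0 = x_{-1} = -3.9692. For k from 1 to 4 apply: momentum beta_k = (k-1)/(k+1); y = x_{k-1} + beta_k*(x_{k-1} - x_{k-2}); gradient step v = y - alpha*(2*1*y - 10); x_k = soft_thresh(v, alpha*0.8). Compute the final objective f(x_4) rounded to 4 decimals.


FISTA on f(x) = 1*x^2 - 10*x + 0.8*|x|
L = 2, alpha = 0.3301
Iteration 1: beta = 0.0, y = -3.9692 + 0.0*(-3.9692 + 3.9692) = -3.9692
  grad(y) = -17.9384, v = y - alpha*grad = 1.9523
  prox(v) = soft_thresh(1.9523, 0.2641) = 1.6882
Iteration 2: beta = 0.3333, y = 1.6882 + 0.3333*(1.6882 + 3.9692) = 3.574
  grad(y) = -2.852, v = y - alpha*grad = 4.5154
  prox(v) = soft_thresh(4.5154, 0.2641) = 4.2514
Iteration 3: beta = 0.5, y = 4.2514 + 0.5*(4.2514 - 1.6882) = 5.5329
  grad(y) = 1.0659, v = y - alpha*grad = 5.1811
  prox(v) = soft_thresh(5.1811, 0.2641) = 4.917
Iteration 4: beta = 0.6, y = 4.917 + 0.6*(4.917 - 4.2514) = 5.3164
  grad(y) = 0.6328, v = y - alpha*grad = 5.1075
  prox(v) = soft_thresh(5.1075, 0.2641) = 4.8434
f(x_4) = 1*4.8434^2 - 10*4.8434 + 0.8*|4.8434| = -21.1007


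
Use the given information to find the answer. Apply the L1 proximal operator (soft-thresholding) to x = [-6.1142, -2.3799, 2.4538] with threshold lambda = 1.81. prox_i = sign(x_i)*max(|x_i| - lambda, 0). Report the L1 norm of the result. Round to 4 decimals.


Soft-thresholding with lambda = 1.81:
prox(-6.1142) = sign(-6.1142)*max(|-6.1142| - 1.81, 0) = -4.3042
prox(-2.3799) = sign(-2.3799)*max(|-2.3799| - 1.81, 0) = -0.5699
prox(2.4538) = sign(2.4538)*max(|2.4538| - 1.81, 0) = 0.6438
prox(x) = [-4.3042, -0.5699, 0.6438]
||prox(x)||_1 = 4.3042 + 0.5699 + 0.6438 = 5.5179


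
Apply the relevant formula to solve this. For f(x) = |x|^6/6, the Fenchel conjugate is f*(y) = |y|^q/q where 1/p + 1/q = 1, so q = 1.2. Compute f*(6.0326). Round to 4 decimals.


The conjugate exponent q satisfies 1/p + 1/q = 1.
p = 6, so q = 6/(6 - 1) = 1.2
|y|^q = 6.0326^1.2 = 8.6418
f*(6.0326) = 8.6418 / 1.2 = 7.2015


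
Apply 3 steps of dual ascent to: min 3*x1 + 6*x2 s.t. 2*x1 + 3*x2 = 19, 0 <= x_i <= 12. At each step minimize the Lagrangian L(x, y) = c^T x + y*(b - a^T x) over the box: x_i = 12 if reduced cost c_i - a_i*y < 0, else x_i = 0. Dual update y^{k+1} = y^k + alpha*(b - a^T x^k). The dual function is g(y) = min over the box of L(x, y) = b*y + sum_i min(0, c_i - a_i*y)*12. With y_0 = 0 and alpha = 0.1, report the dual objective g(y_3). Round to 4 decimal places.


Dual ascent for LP: min 3*x1 + 6*x2, 2*x1 + 3*x2 = 19, 0 <= x_i <= 12
Step 1: y^k = 0.0, reduced costs: (3.0, 6.0)
  x^k = (0.0, 0.0), subgradient = b - a^T x = 19.0
  y^{k+1} = 0.0 + 0.1*19.0 = 1.9
Step 2: y^k = 1.9, reduced costs: (-0.8, 0.3)
  x^k = (12.0, 0.0), subgradient = b - a^T x = -5.0
  y^{k+1} = 1.9 + 0.1*-5.0 = 1.4
Step 3: y^k = 1.4, reduced costs: (0.2, 1.8)
  x^k = (0.0, 0.0), subgradient = b - a^T x = 19.0
  y^{k+1} = 1.4 + 0.1*19.0 = 3.3
Dual objective at y_3 = 3.3: reduced costs (-3.6, -3.9), box minimizer x = (12.0, 12.0)
g(y_3) = b*y + (c1 - a1*y)*x1 + (c2 - a2*y)*x2 = 19*3.3 + (-3.6)*12.0 + (-3.9)*12.0 = 62.7 - 43.2 - 46.8 = -27.3


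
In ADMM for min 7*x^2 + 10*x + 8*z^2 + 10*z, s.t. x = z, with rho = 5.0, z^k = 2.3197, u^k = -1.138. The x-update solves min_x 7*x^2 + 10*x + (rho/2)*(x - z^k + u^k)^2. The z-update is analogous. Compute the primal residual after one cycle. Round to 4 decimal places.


ADMM iteration with rho = 5.0, z^k = 2.3197, u^k = -1.138
Step 1: x-update.
Minimize 7*x^2 + 10*x + (5.0/2)*(x - 2.3197 - 1.138)^2
FOC: (2*7 + 5.0)*x = -10 + 5.0*(2.3197 + 1.138)
x^{k+1} = 0.3836
Step 2: z-update.
Minimize 8*z^2 + 10*z + (5.0/2)*(0.3836 - z - 1.138)^2
FOC: (2*8 + 5.0)*z = -10 + 5.0*(0.3836 - 1.138)
z^{k+1} = -0.6558
Step 3: u-update.
u^{k+1} = -1.138 + 0.3836 + 0.6558 = -0.0986
Step 4: Primal residual = |0.3836 + 0.6558| = 1.0394


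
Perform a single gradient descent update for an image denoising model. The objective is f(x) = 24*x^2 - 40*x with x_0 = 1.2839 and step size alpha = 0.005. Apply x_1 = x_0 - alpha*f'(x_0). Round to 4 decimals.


We compute the gradient at x_0 and apply the update.
f'(x) = 48*x - 40
f'(1.2839) = 48*1.2839 - 40 = 21.6272
x_1 = 1.2839 - 0.005*21.6272 = 1.1758


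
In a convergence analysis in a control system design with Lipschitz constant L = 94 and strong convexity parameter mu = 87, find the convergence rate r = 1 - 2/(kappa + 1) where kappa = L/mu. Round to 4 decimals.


Step 1: Compute the condition number.
kappa = L/mu = 94/87 = 1.0805
Step 2: Compute the convergence rate.
r = 1 - 2/(kappa + 1) = 1 - 2*mu/(L + mu) = (L - mu)/(L + mu) = 7/181 = 0.0387


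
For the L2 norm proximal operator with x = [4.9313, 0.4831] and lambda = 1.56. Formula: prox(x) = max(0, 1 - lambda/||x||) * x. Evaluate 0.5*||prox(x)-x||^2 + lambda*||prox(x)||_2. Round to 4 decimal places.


Step 1: Compute ||x||.
||x|| = 4.9549
Step 2: Compute scaling factor.
scale = max(0, 1 - 1.56/4.9549) = 0.6852
Step 3: prox(x) = [3.3787, 0.331]
||prox(x)|| = 3.3949
Step 4: Proximal objective.
0.5*||prox-x||^2 = 1.2168
lambda*||prox|| = 5.296
Total = 6.5129


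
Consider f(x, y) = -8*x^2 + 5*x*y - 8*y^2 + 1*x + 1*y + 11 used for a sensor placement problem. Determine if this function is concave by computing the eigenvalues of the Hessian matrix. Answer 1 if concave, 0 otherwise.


The Hessian of f(x,y) = -8*x^2 + 5*x*y - 8*y^2 + 1*x + 1*y + 11 is:
H = [[-16, 5], [5, -16]]
Trace = -16 - 16 = -32
Determinant = -16*-16 - (5)^2 = 231
Discriminant = (-32)^2 - 4*231 = 100.0
Eigenvalues: lambda_1 = -21.0, lambda_2 = -11.0
The function is concave.

1


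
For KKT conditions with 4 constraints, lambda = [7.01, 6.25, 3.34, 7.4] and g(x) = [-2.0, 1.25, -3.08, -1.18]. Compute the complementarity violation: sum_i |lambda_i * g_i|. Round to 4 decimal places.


KKT complementary slackness check:
lambda_1 * g_1 = 7.01 * -2.0 = -14.02
lambda_2 * g_2 = 6.25 * 1.25 = 7.8125
lambda_3 * g_3 = 3.34 * -3.08 = -10.2872
lambda_4 * g_4 = 7.4 * -1.18 = -8.732
Total violation = 14.02 + 7.8125 + 10.2872 + 8.732 = 40.8517


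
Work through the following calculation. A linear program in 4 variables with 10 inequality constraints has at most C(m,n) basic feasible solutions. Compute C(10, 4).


Each vertex corresponds to some choice of n active constraints out of m, so the number of vertices is at most C(m, n) = m! / (n!(m-n)!).
m = 10, n = 4
Numerator: 10 * 9 * 8 * 7
Denominator: 4! = 24
C(10, 4) = 210


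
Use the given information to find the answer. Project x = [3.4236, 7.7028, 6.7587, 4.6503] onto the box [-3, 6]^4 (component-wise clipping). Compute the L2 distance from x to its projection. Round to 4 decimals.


Project each component onto [-3, 6].
clip(3.4236) = 3.4236, clip(7.7028) = 6.0, clip(6.7587) = 6.0, clip(4.6503) = 4.6503
Projection = [3.4236, 6.0, 6.0, 4.6503]
Squared diffs: [0.0, 2.8995, 0.5756, 0.0]
Distance = sqrt(3.4751) = 1.8642


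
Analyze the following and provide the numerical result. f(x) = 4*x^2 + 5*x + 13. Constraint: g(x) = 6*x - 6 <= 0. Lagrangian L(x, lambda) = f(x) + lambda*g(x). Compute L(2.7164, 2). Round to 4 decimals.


Step 1: Evaluate f(x).
f(2.7164) = 4*2.7164^2 + 5*2.7164 + 13 = 56.0973
Step 2: Evaluate g(x).
g(2.7164) = 6*2.7164 - 6 = 10.2984
Step 3: Compute Lagrangian.
L = 56.0973 + 2*10.2984 = 76.6941


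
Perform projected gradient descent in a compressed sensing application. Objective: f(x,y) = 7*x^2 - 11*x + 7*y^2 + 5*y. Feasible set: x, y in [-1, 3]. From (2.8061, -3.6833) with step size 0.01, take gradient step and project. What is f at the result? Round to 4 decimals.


Step 1: Compute gradient at (2.8061, -3.6833).
grad_x = 2*7*2.8061 - 11 = 28.2854
grad_y = 2*7*-3.6833 + 5 = -46.5662
Step 2: Gradient step.
x_raw = 2.8061 - 0.01*28.2854 = 2.5232
y_raw = -3.6833 - 0.01*-46.5662 = -3.2176
Step 3: Project onto [-1, 3].
x_proj = clip(2.5232) = 2.5232
y_proj = clip(-3.2176) = -1.0
Step 4: Evaluate f.
f(2.5232, -1.0) = 18.8117


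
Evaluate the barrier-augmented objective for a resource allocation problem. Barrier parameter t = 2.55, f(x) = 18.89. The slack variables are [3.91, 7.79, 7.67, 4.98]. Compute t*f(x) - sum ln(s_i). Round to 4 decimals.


Step 1: Compute log-barrier.
ln values: [1.3635, 2.0528, 2.0373, 1.6054]
phi = -(1.3635 + 2.0528 + 2.0373 + 1.6054) = -7.0591
Step 2: Compute augmented objective.
t*f(x) = 2.55*18.89 = 48.1695
Total = 48.1695 - 7.0591 = 41.1104


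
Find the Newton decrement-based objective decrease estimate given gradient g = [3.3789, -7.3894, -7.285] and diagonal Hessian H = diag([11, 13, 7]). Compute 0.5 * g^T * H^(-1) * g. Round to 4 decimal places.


Step 1: H is diagonal, so H^(-1) * g = [0.3072, -0.5684, -1.0407].
Step 2: g^T H^(-1) g = sum_i g_i^2 / H_ii
  = (3.3789)^2/11 + (-7.3894)^2/13 + (-7.285)^2/7
  = 1.0379 + 4.2002 + 7.5816 = 12.8198
Step 3: Objective decrease = 0.5 * g^T H^(-1) g = 6.4099


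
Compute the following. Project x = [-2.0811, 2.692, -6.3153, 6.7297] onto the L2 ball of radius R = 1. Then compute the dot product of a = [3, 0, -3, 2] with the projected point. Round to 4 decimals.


Step 1: Compute ||x|| (intermediates to 6 decimals).
||x|| = sqrt((-2.0811)^2 + 2.692^2 + (-6.3153)^2 + 6.7297^2) = 9.836143
Step 2: Project.
Since ||x|| > R, scale = R/||x|| = 1/9.836143 = 0.101666, proj(x) = scale * x
proj(x) = [-0.211577, 0.273685, -0.642051, 0.684182]
Step 3: Dot product.
a^T * proj(x) = 3*(-0.211577) + 0*0.273685 - 3*(-0.642051) + 2*0.684182 = 2.6598


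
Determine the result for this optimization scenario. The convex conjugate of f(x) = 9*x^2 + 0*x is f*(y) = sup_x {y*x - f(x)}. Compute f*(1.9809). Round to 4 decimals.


f*(y) = sup_x {y*x - a*x^2 - b*x} = sup_x {(y-b)*x - a*x^2}
FOC: (y - b) - 2a*x = 0 => x* = (y - b)/(2a)
x* = (1.9809 - 0)/(2*9) = 0.1101
f*(1.9809) = (y-b)^2/(4a) = (1.9809 - 0)^2/(4*9)
= 3.924/36 = 0.109


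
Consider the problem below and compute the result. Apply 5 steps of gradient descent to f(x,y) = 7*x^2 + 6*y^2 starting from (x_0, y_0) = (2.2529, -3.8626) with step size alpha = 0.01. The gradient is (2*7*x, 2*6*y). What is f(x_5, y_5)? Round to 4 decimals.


Gradient descent on f(x,y) = 7*x^2 + 6*y^2.
Starting point: (2.2529, -3.8626), alpha = 0.01
Step 1: grad_x = 2*7*2.2529 = 31.5406, grad_y = 2*6*-3.8626 = -46.3512
  x_1 = 2.2529 - 0.01*31.5406 = 1.9375
  y_1 = -3.8626 - 0.01*-46.3512 = -3.3991
Step 2: grad_x = 2*7*1.9375 = 27.1249, grad_y = 2*6*-3.3991 = -40.7891
  x_2 = 1.9375 - 0.01*27.1249 = 1.6662
  y_2 = -3.3991 - 0.01*-40.7891 = -2.9912
Step 3: grad_x = 2*7*1.6662 = 23.3274, grad_y = 2*6*-2.9912 = -35.8944
  x_3 = 1.6662 - 0.01*23.3274 = 1.433
  y_3 = -2.9912 - 0.01*-35.8944 = -2.6323
Step 4: grad_x = 2*7*1.433 = 20.0616, grad_y = 2*6*-2.6323 = -31.587
  x_4 = 1.433 - 0.01*20.0616 = 1.2324
  y_4 = -2.6323 - 0.01*-31.587 = -2.3164
Step 5: grad_x = 2*7*1.2324 = 17.253, grad_y = 2*6*-2.3164 = -27.7966
  x_5 = 1.2324 - 0.01*17.253 = 1.0598
  y_5 = -2.3164 - 0.01*-27.7966 = -2.0384
f(1.0598, -2.0384) = 7*1.0598^2 + 6*(-2.0384)^2 = 32.7935


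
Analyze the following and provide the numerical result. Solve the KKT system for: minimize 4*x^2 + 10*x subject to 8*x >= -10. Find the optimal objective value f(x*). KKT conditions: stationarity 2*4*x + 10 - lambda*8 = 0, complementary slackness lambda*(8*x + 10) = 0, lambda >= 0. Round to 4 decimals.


Step 1: Try lambda = 0 (constraint inactive).
Stationarity: 2*4*x + 10 = 0
x* = -10/(2*4) = -1.25
Check constraint: 8*-1.25 = -10.0 >= -10 -- satisfied.
Step 2: Compute optimal value.
f(x*) = 4*(-1.25)^2 + 10*(-1.25) = -6.25


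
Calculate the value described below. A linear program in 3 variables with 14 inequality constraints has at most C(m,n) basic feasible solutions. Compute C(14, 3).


Each vertex corresponds to some choice of n active constraints out of m, so the number of vertices is at most C(m, n) = m! / (n!(m-n)!).
m = 14, n = 3
Numerator: 14 * 13 * 12
Denominator: 3! = 6
C(14, 3) = 364


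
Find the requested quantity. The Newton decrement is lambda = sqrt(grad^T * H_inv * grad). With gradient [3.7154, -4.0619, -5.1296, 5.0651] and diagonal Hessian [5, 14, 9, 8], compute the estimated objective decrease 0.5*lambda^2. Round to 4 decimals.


Step 1: H is diagonal, so H^(-1) * g = [0.7431, -0.2901, -0.57, 0.6331].
Step 2: g^T H^(-1) g = sum_i g_i^2 / H_ii
  = (3.7154)^2/5 + (-4.0619)^2/14 + (-5.1296)^2/9 + (5.0651)^2/8
  = 2.7608 + 1.1785 + 2.9236 + 3.2069 = 10.0699
Step 3: Objective decrease = 0.5 * g^T H^(-1) g = 5.0349


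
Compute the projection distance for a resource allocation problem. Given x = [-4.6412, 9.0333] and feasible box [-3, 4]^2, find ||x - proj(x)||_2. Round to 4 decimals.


Project each component onto [-3, 4].
clip(-4.6412) = -3.0, clip(9.0333) = 4.0
Projection = [-3.0, 4.0]
Squared diffs: [2.6935, 25.3341]
Distance = sqrt(28.0276) = 5.2941


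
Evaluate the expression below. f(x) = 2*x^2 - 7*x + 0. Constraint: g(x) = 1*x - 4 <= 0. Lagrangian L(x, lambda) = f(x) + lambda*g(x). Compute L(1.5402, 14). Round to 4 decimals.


Step 1: Evaluate f(x).
f(1.5402) = 2*1.5402^2 - 7*1.5402 + 0 = -6.037
Step 2: Evaluate g(x).
g(1.5402) = 1*1.5402 - 4 = -2.4598
Step 3: Compute Lagrangian.
L = -6.037 + 14*-2.4598 = -40.4742


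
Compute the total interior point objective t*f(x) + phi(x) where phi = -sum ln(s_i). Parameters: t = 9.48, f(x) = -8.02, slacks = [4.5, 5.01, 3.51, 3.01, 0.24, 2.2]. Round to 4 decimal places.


Step 1: Compute log-barrier.
ln values: [1.5041, 1.6114, 1.2556, 1.1019, -1.4271, 0.7885]
phi = -(1.5041 + 1.6114 + 1.2556 + 1.1019 - 1.4271 + 0.7885) = -4.8344
Step 2: Compute augmented objective.
t*f(x) = 9.48*-8.02 = -76.0296
Total = -76.0296 - 4.8344 = -80.864


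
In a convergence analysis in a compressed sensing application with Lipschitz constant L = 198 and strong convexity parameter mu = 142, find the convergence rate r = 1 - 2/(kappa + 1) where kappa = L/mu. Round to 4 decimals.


Step 1: Compute the condition number.
kappa = L/mu = 198/142 = 1.3944
Step 2: Compute the convergence rate.
r = 1 - 2/(kappa + 1) = 1 - 2*mu/(L + mu) = (L - mu)/(L + mu) = 56/340 = 0.1647


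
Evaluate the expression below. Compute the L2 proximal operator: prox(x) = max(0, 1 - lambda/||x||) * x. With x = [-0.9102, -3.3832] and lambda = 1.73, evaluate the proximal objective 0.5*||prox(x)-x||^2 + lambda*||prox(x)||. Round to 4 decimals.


Step 1: Compute ||x||.
||x|| = 3.5035
Step 2: Compute scaling factor.
scale = max(0, 1 - 1.73/3.5035) = 0.5062
Step 3: prox(x) = [-0.4608, -1.7126]
||prox(x)|| = 1.7735
Step 4: Proximal objective.
0.5*||prox-x||^2 = 1.4965
lambda*||prox|| = 3.0682
Total = 4.5646


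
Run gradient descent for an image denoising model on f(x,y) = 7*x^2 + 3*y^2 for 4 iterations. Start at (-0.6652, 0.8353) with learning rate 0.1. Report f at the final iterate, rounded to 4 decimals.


Gradient descent on f(x,y) = 7*x^2 + 3*y^2.
Starting point: (-0.6652, 0.8353), alpha = 0.1
Step 1: grad_x = 2*7*-0.6652 = -9.3128, grad_y = 2*3*0.8353 = 5.0118
  x_1 = -0.6652 - 0.1*-9.3128 = 0.2661
  y_1 = 0.8353 - 0.1*5.0118 = 0.3341
Step 2: grad_x = 2*7*0.2661 = 3.7251, grad_y = 2*3*0.3341 = 2.0047
  x_2 = 0.2661 - 0.1*3.7251 = -0.1064
  y_2 = 0.3341 - 0.1*2.0047 = 0.1336
Step 3: grad_x = 2*7*-0.1064 = -1.49, grad_y = 2*3*0.1336 = 0.8019
  x_3 = -0.1064 - 0.1*-1.49 = 0.0426
  y_3 = 0.1336 - 0.1*0.8019 = 0.0535
Step 4: grad_x = 2*7*0.0426 = 0.596, grad_y = 2*3*0.0535 = 0.3208
  x_4 = 0.0426 - 0.1*0.596 = -0.017
  y_4 = 0.0535 - 0.1*0.3208 = 0.0214
f(-0.017, 0.0214) = 7*(-0.017)^2 + 3*0.0214^2 = 0.0034


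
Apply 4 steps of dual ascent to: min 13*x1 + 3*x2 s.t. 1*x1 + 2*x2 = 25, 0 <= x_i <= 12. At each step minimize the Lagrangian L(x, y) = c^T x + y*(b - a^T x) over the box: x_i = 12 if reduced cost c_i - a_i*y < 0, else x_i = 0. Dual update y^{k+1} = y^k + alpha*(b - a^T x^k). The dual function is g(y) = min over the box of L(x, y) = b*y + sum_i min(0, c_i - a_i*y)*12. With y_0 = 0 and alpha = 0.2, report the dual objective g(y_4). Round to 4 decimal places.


Dual ascent for LP: min 13*x1 + 3*x2, 1*x1 + 2*x2 = 25, 0 <= x_i <= 12
Step 1: y^k = 0.0, reduced costs: (13.0, 3.0)
  x^k = (0.0, 0.0), subgradient = b - a^T x = 25.0
  y^{k+1} = 0.0 + 0.2*25.0 = 5.0
Step 2: y^k = 5.0, reduced costs: (8.0, -7.0)
  x^k = (0.0, 12.0), subgradient = b - a^T x = 1.0
  y^{k+1} = 5.0 + 0.2*1.0 = 5.2
Step 3: y^k = 5.2, reduced costs: (7.8, -7.4)
  x^k = (0.0, 12.0), subgradient = b - a^T x = 1.0
  y^{k+1} = 5.2 + 0.2*1.0 = 5.4
Step 4: y^k = 5.4, reduced costs: (7.6, -7.8)
  x^k = (0.0, 12.0), subgradient = b - a^T x = 1.0
  y^{k+1} = 5.4 + 0.2*1.0 = 5.6
Dual objective at y_4 = 5.6: reduced costs (7.4, -8.2), box minimizer x = (0.0, 12.0)
g(y_4) = b*y + (c1 - a1*y)*x1 + (c2 - a2*y)*x2 = 25*5.6 + 7.4*0.0 + (-8.2)*12.0 = 140.0 + 0.0 - 98.4 = 41.6


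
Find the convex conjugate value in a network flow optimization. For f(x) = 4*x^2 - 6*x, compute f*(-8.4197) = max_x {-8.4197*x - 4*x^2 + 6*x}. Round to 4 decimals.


f*(y) = sup_x {y*x - a*x^2 - b*x} = sup_x {(y-b)*x - a*x^2}
FOC: (y - b) - 2a*x = 0 => x* = (y - b)/(2a)
x* = (-8.4197 + 6)/(2*4) = -0.3025
f*(-8.4197) = (y-b)^2/(4a) = (-8.4197 + 6)^2/(4*4)
= 5.8549/16 = 0.3659


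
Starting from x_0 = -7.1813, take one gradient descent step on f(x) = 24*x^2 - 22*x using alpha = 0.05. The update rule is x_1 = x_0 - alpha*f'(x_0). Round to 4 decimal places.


We compute the gradient at x_0 and apply the update.
f'(x) = 48*x - 22
f'(-7.1813) = 48*-7.1813 - 22 = -366.7024
x_1 = -7.1813 - 0.05*-366.7024 = 11.1538


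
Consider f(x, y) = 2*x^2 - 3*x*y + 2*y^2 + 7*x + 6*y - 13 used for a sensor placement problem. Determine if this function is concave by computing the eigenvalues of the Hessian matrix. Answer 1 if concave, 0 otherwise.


The Hessian of f(x,y) = 2*x^2 - 3*x*y + 2*y^2 + 7*x + 6*y - 13 is:
H = [[4, -3], [-3, 4]]
Trace = 4 + 4 = 8
Determinant = 4*4 - (-3)^2 = 7
Discriminant = (8)^2 - 4*7 = 36.0
Eigenvalues: lambda_1 = 1.0, lambda_2 = 7.0
The function is not concave.

0


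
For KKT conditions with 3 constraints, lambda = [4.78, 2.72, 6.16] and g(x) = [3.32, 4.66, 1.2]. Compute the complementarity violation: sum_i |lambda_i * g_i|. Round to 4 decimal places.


KKT complementary slackness check:
lambda_1 * g_1 = 4.78 * 3.32 = 15.8696
lambda_2 * g_2 = 2.72 * 4.66 = 12.6752
lambda_3 * g_3 = 6.16 * 1.2 = 7.392
Total violation = 15.8696 + 12.6752 + 7.392 = 35.9368


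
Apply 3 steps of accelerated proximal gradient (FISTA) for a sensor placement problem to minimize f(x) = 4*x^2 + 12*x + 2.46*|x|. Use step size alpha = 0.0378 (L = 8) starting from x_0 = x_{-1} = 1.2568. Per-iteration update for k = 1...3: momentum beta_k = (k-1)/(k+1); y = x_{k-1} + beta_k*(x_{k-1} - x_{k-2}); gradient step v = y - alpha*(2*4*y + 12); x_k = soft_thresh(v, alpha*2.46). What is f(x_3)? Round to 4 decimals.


FISTA on f(x) = 4*x^2 + 12*x + 2.46*|x|
L = 8, alpha = 0.0378
Iteration 1: beta = 0.0, y = 1.2568 + 0.0*(1.2568 - 1.2568) = 1.2568
  grad(y) = 22.0544, v = y - alpha*grad = 0.4231
  prox(v) = soft_thresh(0.4231, 0.093) = 0.3302
Iteration 2: beta = 0.3333, y = 0.3302 + 0.3333*(0.3302 - 1.2568) = 0.0213
  grad(y) = 12.1702, v = y - alpha*grad = -0.4388
  prox(v) = soft_thresh(-0.4388, 0.093) = -0.3458
Iteration 3: beta = 0.5, y = -0.3458 + 0.5*(-0.3458 - 0.3302) = -0.6837
  grad(y) = 6.5301, v = y - alpha*grad = -0.9306
  prox(v) = soft_thresh(-0.9306, 0.093) = -0.8376
f(x_3) = 4*(-0.8376)^2 + 12*(-0.8376) + 2.46*|-0.8376| = -5.1844


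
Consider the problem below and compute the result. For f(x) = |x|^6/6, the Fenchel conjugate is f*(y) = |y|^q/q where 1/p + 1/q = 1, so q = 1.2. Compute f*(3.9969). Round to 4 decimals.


The conjugate exponent q satisfies 1/p + 1/q = 1.
p = 6, so q = 6/(6 - 1) = 1.2
|y|^q = 3.9969^1.2 = 5.2731
f*(3.9969) = 5.2731 / 1.2 = 4.3943


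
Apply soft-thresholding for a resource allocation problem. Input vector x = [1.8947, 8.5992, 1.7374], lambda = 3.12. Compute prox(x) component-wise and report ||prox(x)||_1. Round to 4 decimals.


Soft-thresholding with lambda = 3.12:
prox(1.8947) = sign(1.8947)*max(|1.8947| - 3.12, 0) = 0.0
prox(8.5992) = sign(8.5992)*max(|8.5992| - 3.12, 0) = 5.4792
prox(1.7374) = sign(1.7374)*max(|1.7374| - 3.12, 0) = 0.0
prox(x) = [0.0, 5.4792, 0.0]
||prox(x)||_1 = 0.0 + 5.4792 + 0.0 = 5.4792


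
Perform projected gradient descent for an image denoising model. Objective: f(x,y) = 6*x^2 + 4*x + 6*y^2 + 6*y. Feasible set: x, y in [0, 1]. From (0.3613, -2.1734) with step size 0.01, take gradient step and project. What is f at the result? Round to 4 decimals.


Step 1: Compute gradient at (0.3613, -2.1734).
grad_x = 2*6*0.3613 + 4 = 8.3356
grad_y = 2*6*-2.1734 + 6 = -20.0808
Step 2: Gradient step.
x_raw = 0.3613 - 0.01*8.3356 = 0.2779
y_raw = -2.1734 - 0.01*-20.0808 = -1.9726
Step 3: Project onto [0, 1].
x_proj = clip(0.2779) = 0.2779
y_proj = clip(-1.9726) = 0.0
Step 4: Evaluate f.
f(0.2779, 0.0) = 1.5753
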